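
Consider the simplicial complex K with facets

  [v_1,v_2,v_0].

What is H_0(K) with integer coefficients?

H_0 = Z.

Fix the vertex order v_0 < v_1 < v_2 and write every simplex with vertices in increasing order. Then dim K = 2 and the simplices of K are:

  0-simplices (3): [v_0], [v_1], [v_2]
  1-simplices (3): [v_0,v_1], [v_0,v_2], [v_1,v_2]
  2-simplices (1): [v_0,v_1,v_2]

giving chain groups C_0 ≅ Z^3, C_1 ≅ Z^3, C_2 ≅ Z^1.

Boundary ∂_1: C_1 → C_0 is given by ∂[p,q] = [q] − [p]. For instance
  ∂[v_0,v_1] = [v_1] − [v_0].
The resulting 3×3 matrix has rank 2, and its Smith normal form has invariant factors (1,1).

The boundary map ∂_2: C_2 → C_1 acts by ∂[p,q,r] = [q,r] − [p,r] + [p,q]. For instance
  ∂[v_0,v_1,v_2] = [v_1,v_2] − [v_0,v_2] + [v_0,v_1].
As a 3×1 matrix over Z this has rank 1, with invariant factors (1).

Now H_k = ker ∂_k / im ∂_{k+1}, so:

  H_0: rank C_0 − rank ∂_1 = 3 − 2 = 1, and the invariant factors of ∂_1 are all 1, so H_0 = Z.

(K is a triangulation of the 2-simplex.)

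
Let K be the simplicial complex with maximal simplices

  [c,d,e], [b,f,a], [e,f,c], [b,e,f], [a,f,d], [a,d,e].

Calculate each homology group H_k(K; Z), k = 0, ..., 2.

Take the total order a < b < c < d < e < f on the vertex set. Then K (dimension 2) consists of the simplices:

  0-simplices (6): a, b, c, d, e, f
  1-simplices (12): ab, ad, ae, af, be, bf, cd, ce, cf, de, df, ef
  2-simplices (6): abf, ade, adf, bef, cde, cef

giving chain groups C_0 ≅ Z^6, C_1 ≅ Z^12, C_2 ≅ Z^6.

Boundary ∂_1: C_1 → C_0 maps an edge to its endpoints' difference, ∂[p,q] = q − p. For instance
  ∂ae = e − a.
As a 6×12 matrix over Z this has rank 5, with invariant factors (1,1,1,1,1).

Boundary ∂_2: C_2 → C_1 maps a triangle to the signed sum of its edges. For instance
  ∂adf = df − af + ad,
  ∂cef = ef − cf + ce.
The resulting 12×6 matrix has rank 6, and its Smith normal form has invariant factors (1,1,1,1,1,1).

Reading off H_k = ker ∂_k / im ∂_{k+1}:

  H_0: rank C_0 − rank ∂_1 = 6 − 5 = 1, and the invariant factors of ∂_1 are all 1, so H_0 ≅ Z.
  H_1: rank ker ∂_1 − rank ∂_2 = (12 − 5) − 6 = 1, and the invariant factors of ∂_2 are all 1, so H_1 ≅ Z.
  H_2: rank ker ∂_2 − rank ∂_3 = (6 − 6) − 0 = 0, and there is no ∂_3, so H_2 ≅ 0.

As a check, the Euler characteristic is 6 − 12 + 6 = 0, which agrees with 1 − 1 + 0 = 0.

H_0 ≅ Z,  H_1 ≅ Z,  H_2 = 0.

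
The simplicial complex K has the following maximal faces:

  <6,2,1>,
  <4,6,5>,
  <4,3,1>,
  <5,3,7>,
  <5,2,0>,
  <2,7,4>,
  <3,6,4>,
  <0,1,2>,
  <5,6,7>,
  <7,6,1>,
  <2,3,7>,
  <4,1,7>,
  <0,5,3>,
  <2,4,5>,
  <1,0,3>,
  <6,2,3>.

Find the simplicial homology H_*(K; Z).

Order the vertices as 0 < 1 < 2 < 3 < 4 < 5 < 6 < 7. Listing each simplex with vertices in this order, K has dimension 2 with simplices:

  0-simplices (8): [0], [1], [2], [3], [4], [5], [6], [7]
  1-simplices (24): (24 of them)
  2-simplices (16): [0,1,2], [0,1,3], [0,2,5], [0,3,5], [1,2,6], [1,3,4], [1,4,7], [1,6,7], [2,3,6], [2,3,7], [2,4,5], [2,4,7], [3,4,6], [3,5,7], [4,5,6], [5,6,7]

so the chain groups are C_0 ≅ Z^8, C_1 ≅ Z^24, C_2 ≅ Z^16.

Boundary ∂_1: C_1 → C_0 maps an edge to its endpoints' difference, ∂[p,q] = q − p. For instance
  ∂[3,4] = [4] − [3].
As a 8×24 matrix over Z this has rank 7, with invariant factors (1,1,1,1,1,1,1).

The boundary map ∂_2: C_2 → C_1 maps a triangle to the signed sum of its edges. For instance
  ∂[1,4,7] = [4,7] − [1,7] + [1,4],
  ∂[3,4,6] = [4,6] − [3,6] + [3,4].
As a 24×16 matrix over Z this has rank 15, with invariant factors (1,1,1,1,1,1,1,1,1,1,1,1,1,1,1).

Reading off H_k = ker ∂_k / im ∂_{k+1}:

  H_0: rank C_0 − rank ∂_1 = 8 − 7 = 1, and the invariant factors of ∂_1 are all 1, so H_0 = Z.
  H_1: rank ker ∂_1 − rank ∂_2 = (24 − 7) − 15 = 2, and the invariant factors of ∂_2 are all 1, so H_1 = Z^2.
  H_2: rank ker ∂_2 − rank ∂_3 = (16 − 15) − 0 = 1, and there is no ∂_3, so H_2 = Z.

H_0 = Z,  H_1 = Z^2,  H_2 = Z.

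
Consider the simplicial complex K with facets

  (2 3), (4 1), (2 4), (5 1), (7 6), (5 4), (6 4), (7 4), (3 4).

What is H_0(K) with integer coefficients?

We work with the vertex ordering 1 < 2 < 3 < 4 < 5 < 6 < 7. The simplices of K, each written with vertices in increasing order, are:

  0-simplices (7): [1], [2], [3], [4], [5], [6], [7]
  1-simplices (9): [1,4], [1,5], [2,3], [2,4], [3,4], [4,5], [4,6], [4,7], [6,7]

Hence C_0 ≅ Z^7, C_1 ≅ Z^9.

The boundary map ∂_1: C_1 → C_0 maps an edge to its endpoints' difference, ∂[p,q] = q − p. For instance
  ∂[4,7] = [7] − [4].
As a 7×9 matrix over Z this has rank 6, with invariant factors (1,1,1,1,1,1).

Computing H_k = (kernel of ∂_k) / (image of ∂_{k+1}):

  H_0: rank C_0 − rank ∂_1 = 7 − 6 = 1, and the invariant factors of ∂_1 are all 1, so H_0 ≅ Z.

H_0 ≅ Z.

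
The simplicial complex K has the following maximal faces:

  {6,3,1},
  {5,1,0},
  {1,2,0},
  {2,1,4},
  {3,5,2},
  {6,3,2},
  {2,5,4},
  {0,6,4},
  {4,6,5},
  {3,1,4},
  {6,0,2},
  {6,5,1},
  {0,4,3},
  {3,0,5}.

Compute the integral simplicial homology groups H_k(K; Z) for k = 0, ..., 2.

H_0 = Z,  H_1 = Z^2,  H_2 = Z.

Fix the vertex order 0 < 1 < 2 < 3 < 4 < 5 < 6 and write every simplex with vertices in increasing order. Then dim K = 2 and the simplices of K are:

  0-simplices (7): [0], [1], [2], [3], [4], [5], [6]
  1-simplices (21): [0,1], [0,2], [0,3], [0,4], [0,5], [0,6], [1,2], [1,3], [1,4], [1,5], [1,6], [2,3], [2,4], [2,5], [2,6], [3,4], [3,5], [3,6], [4,5], [4,6], [5,6]
  2-simplices (14): [0,1,2], [0,1,5], [0,2,6], [0,3,4], [0,3,5], [0,4,6], [1,2,4], [1,3,4], [1,3,6], [1,5,6], [2,3,5], [2,3,6], [2,4,5], [4,5,6]

giving chain groups C_0 ≅ Z^7, C_1 ≅ Z^21, C_2 ≅ Z^14.

∂_1: C_1 → C_0 sends each edge [p,q] (with p < q) to q − p. For instance
  ∂[3,4] = [4] − [3].
The 7×21 boundary matrix has rank 6 and Smith normal form diag(1,1,1,1,1,1).

∂_2: C_2 → C_1 maps a triangle to the signed sum of its edges. For instance
  ∂[2,3,5] = [3,5] − [2,5] + [2,3],
  ∂[4,5,6] = [5,6] − [4,6] + [4,5].
As a 21×14 matrix over Z this has rank 13, with invariant factors (1,1,1,1,1,1,1,1,1,1,1,1,1).

From H_k ≅ ker(∂_k) / im(∂_{k+1}) we obtain:

  H_0: rank C_0 − rank ∂_1 = 7 − 6 = 1, and the invariant factors of ∂_1 are all 1, so H_0 ≅ Z.
  H_1: rank ker ∂_1 − rank ∂_2 = (21 − 6) − 13 = 2, and the invariant factors of ∂_2 are all 1, so H_1 ≅ Z^2.
  H_2: rank ker ∂_2 − rank ∂_3 = (14 − 13) − 0 = 1, and there is no ∂_3, so H_2 ≅ Z.

As a check, the Euler characteristic is 7 − 21 + 14 = 0, which agrees with 1 − 2 + 1 = 0.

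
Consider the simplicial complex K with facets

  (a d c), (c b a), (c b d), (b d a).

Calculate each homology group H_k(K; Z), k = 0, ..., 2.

Fix the vertex order a < b < c < d and write every simplex with vertices in increasing order. Then dim K = 2 and the simplices of K are:

  0-simplices (4): a, b, c, d
  1-simplices (6): ab, ac, ad, bc, bd, cd
  2-simplices (4): abc, abd, acd, bcd

giving chain groups C_0 ≅ Z^4, C_1 ≅ Z^6, C_2 ≅ Z^4.

Boundary ∂_1: C_1 → C_0 is given by ∂[p,q] = [q] − [p]. For instance
  ∂bc = c − b.
The resulting 4×6 matrix has rank 3, and its Smith normal form has invariant factors (1,1,1).

The boundary map ∂_2: C_2 → C_1 maps a triangle to the signed sum of its edges. For instance
  ∂acd = cd − ad + ac,
  ∂abc = bc − ac + ab.
This gives a 6×4 integer matrix of rank 3; reducing to Smith normal form yields diagonal entries (1,1,1).

Now H_k = ker ∂_k / im ∂_{k+1}, so:

  H_0: rank C_0 − rank ∂_1 = 4 − 3 = 1, and the invariant factors of ∂_1 are all 1, so H_0 ≅ Z.
  H_1: rank ker ∂_1 − rank ∂_2 = (6 − 3) − 3 = 0, and the invariant factors of ∂_2 are all 1, so H_1 ≅ 0.
  H_2: rank ker ∂_2 − rank ∂_3 = (4 − 3) − 0 = 1, and there is no ∂_3, so H_2 ≅ Z.

H_0 = Z,  H_1 = 0,  H_2 = Z.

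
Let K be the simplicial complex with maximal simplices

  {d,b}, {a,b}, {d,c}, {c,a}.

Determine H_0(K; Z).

H_0 ≅ Z.

Take the total order a < b < c < d on the vertex set. Then K (dimension 1) consists of the simplices:

  0-simplices (4): a, b, c, d
  1-simplices (4): ab, ac, bd, cd

so the chain groups are C_0 ≅ Z^4, C_1 ≅ Z^4.

Boundary ∂_1: C_1 → C_0 maps an edge to its endpoints' difference, ∂[p,q] = q − p.
As a 4×4 matrix over Z this has rank 3, with invariant factors (1,1,1).

Now H_k = ker ∂_k / im ∂_{k+1}, so:

  H_0: rank C_0 − rank ∂_1 = 4 − 3 = 1, and the invariant factors of ∂_1 are all 1, so H_0 = Z.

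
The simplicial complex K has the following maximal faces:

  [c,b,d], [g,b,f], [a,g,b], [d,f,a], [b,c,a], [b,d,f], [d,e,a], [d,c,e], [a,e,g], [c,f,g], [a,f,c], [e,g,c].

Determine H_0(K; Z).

We work with the vertex ordering a < b < c < d < e < f < g. The simplices of K, each written with vertices in increasing order, are:

  0-simplices (7): a, b, c, d, e, f, g
  1-simplices (18): ab, ac, ad, ae, af, ag, bc, bd, bf, bg, cd, ce, cf, cg, de, df, eg, fg
  2-simplices (12): abc, abg, acf, ade, adf, aeg, bcd, bdf, bfg, cde, ceg, cfg

Hence C_0 ≅ Z^7, C_1 ≅ Z^18, C_2 ≅ Z^12.

∂_1: C_1 → C_0 is given by ∂[p,q] = [q] − [p].
The 7×18 boundary matrix has rank 6 and Smith normal form diag(1,1,1,1,1,1).

Boundary ∂_2: C_2 → C_1 sends each 2-simplex [p,q,r] to [q,r] − [p,r] + [p,q]. For instance
  ∂aeg = eg − ag + ae,
  ∂ceg = eg − cg + ce.
This gives a 18×12 integer matrix of rank 12; reducing to Smith normal form yields diagonal entries (1,1,1,1,1,1,1,1,1,1,1,2).

Reading off H_k = ker ∂_k / im ∂_{k+1}:

  H_0: rank C_0 − rank ∂_1 = 7 − 6 = 1, and the invariant factors of ∂_1 are all 1, so H_0 ≅ Z.

H_0 = Z.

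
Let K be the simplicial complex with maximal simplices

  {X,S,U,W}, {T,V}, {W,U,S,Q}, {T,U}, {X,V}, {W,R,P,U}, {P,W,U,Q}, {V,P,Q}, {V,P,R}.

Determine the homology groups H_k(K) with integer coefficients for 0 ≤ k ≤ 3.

H_0 ≅ Z,  H_1 ≅ Z^2,  H_2 = 0,  H_3 = 0.

Order the vertices as P < Q < R < S < T < U < V < W < X. Listing each simplex with vertices in this order, K has dimension 3 with simplices:

  0-simplices (9): P, Q, R, S, T, U, V, W, X
  1-simplices (21): PQ, PR, PU, PV, PW, QS, QU, QV, QW, RU, RV, RW, SU, SW, SX, TU, TV, UW, UX, VX, WX
  2-simplices (15): PQU, PQV, PQW, PRU, PRV, PRW, PUW, QSU, QSW, QUW, RUW, SUW, SUX, SWX, UWX
  3-simplices (4): PQUW, PRUW, QSUW, SUWX

Hence C_0 ≅ Z^9, C_1 ≅ Z^21, C_2 ≅ Z^15, C_3 ≅ Z^4.

Boundary ∂_1: C_1 → C_0 sends each edge [p,q] (with p < q) to q − p. For instance
  ∂QV = V − Q.
This gives a 9×21 integer matrix of rank 8; reducing to Smith normal form yields diagonal entries (1,1,1,1,1,1,1,1).

The boundary map ∂_2: C_2 → C_1 acts by ∂[p,q,r] = [q,r] − [p,r] + [p,q]. For instance
  ∂PRW = RW − PW + PR,
  ∂QSU = SU − QU + QS.
The resulting 21×15 matrix has rank 11, and its Smith normal form has invariant factors (1,1,1,1,1,1,1,1,1,1,1).

The boundary map ∂_3: C_3 → C_2 sends each 3-simplex σ to the alternating sum Σ_i (−1)^i (σ with its i-th vertex removed). For instance
  ∂PQUW = QUW − PUW + PQW − PQU,
  ∂PRUW = RUW − PUW + PRW − PRU.
The 15×4 boundary matrix has rank 4 and Smith normal form diag(1,1,1,1).

Reading off H_k = ker ∂_k / im ∂_{k+1}:

  H_0: rank C_0 − rank ∂_1 = 9 − 8 = 1, and the invariant factors of ∂_1 are all 1, so H_0 ≅ Z.
  H_1: rank ker ∂_1 − rank ∂_2 = (21 − 8) − 11 = 2, and the invariant factors of ∂_2 are all 1, so H_1 ≅ Z^2.
  H_2: rank ker ∂_2 − rank ∂_3 = (15 − 11) − 4 = 0, and the invariant factors of ∂_3 are all 1, so H_2 ≅ 0.
  H_3: rank ker ∂_3 − rank ∂_4 = (4 − 4) − 0 = 0, and there is no ∂_4, so H_3 ≅ 0.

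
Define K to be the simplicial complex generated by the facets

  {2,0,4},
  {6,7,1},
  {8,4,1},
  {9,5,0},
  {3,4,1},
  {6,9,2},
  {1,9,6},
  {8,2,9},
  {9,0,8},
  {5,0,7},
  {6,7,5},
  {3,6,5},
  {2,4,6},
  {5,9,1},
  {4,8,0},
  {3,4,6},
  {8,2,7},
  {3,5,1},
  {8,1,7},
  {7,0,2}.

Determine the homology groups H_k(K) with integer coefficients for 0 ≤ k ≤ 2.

H_0 ≅ Z,  H_1 ≅ Z ⊕ Z/2Z,  H_2 = 0.

K has 10 vertices, 30 edges, 20 triangles.
rank ∂_0 = 0, rank ∂_1 = 9 ⇒ b_0 = 10 − 0 − 9 = 1; all invariant factors of ∂_1 are 1 so no torsion. So H_0 ≅ Z.
rank ∂_1 = 9, rank ∂_2 = 20 ⇒ b_1 = 30 − 9 − 20 = 1; ∂_2 has invariant factor(s) [2] giving torsion. So H_1 ≅ Z ⊕ Z/2Z.
rank ∂_2 = 20, rank ∂_3 = 0 ⇒ b_2 = 20 − 20 − 0 = 0. So H_2 ≅ 0.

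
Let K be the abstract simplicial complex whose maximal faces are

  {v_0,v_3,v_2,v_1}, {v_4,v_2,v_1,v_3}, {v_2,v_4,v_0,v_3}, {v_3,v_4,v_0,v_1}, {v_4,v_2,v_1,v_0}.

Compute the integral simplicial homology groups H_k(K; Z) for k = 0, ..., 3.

H_0 = Z,  H_1 = 0,  H_2 = 0,  H_3 = Z.

Order the vertices as v_0 < v_1 < v_2 < v_3 < v_4. Listing each simplex with vertices in this order, K has dimension 3 with simplices:

  0-simplices (5): [v_0], [v_1], [v_2], [v_3], [v_4]
  1-simplices (10): [v_0,v_1], [v_0,v_2], [v_0,v_3], [v_0,v_4], [v_1,v_2], [v_1,v_3], [v_1,v_4], [v_2,v_3], [v_2,v_4], [v_3,v_4]
  2-simplices (10): [v_0,v_1,v_2], [v_0,v_1,v_3], [v_0,v_1,v_4], [v_0,v_2,v_3], [v_0,v_2,v_4], [v_0,v_3,v_4], [v_1,v_2,v_3], [v_1,v_2,v_4], [v_1,v_3,v_4], [v_2,v_3,v_4]
  3-simplices (5): [v_0,v_1,v_2,v_3], [v_0,v_1,v_2,v_4], [v_0,v_1,v_3,v_4], [v_0,v_2,v_3,v_4], [v_1,v_2,v_3,v_4]

Hence C_0 ≅ Z^5, C_1 ≅ Z^10, C_2 ≅ Z^10, C_3 ≅ Z^5.

∂_1: C_1 → C_0 sends each edge [p,q] (with p < q) to q − p.
As a 5×10 matrix over Z this has rank 4, with invariant factors (1,1,1,1).

The boundary map ∂_2: C_2 → C_1 maps a triangle to the signed sum of its edges. For instance
  ∂[v_1,v_2,v_3] = [v_2,v_3] − [v_1,v_3] + [v_1,v_2],
  ∂[v_1,v_2,v_4] = [v_2,v_4] − [v_1,v_4] + [v_1,v_2].
This gives a 10×10 integer matrix of rank 6; reducing to Smith normal form yields diagonal entries (1,1,1,1,1,1).

Boundary ∂_3: C_3 → C_2 sends each 3-simplex σ to the alternating sum Σ_i (−1)^i (σ with its i-th vertex removed). For instance
  ∂[v_0,v_1,v_3,v_4] = [v_1,v_3,v_4] − [v_0,v_3,v_4] + [v_0,v_1,v_4] − [v_0,v_1,v_3],
  ∂[v_0,v_1,v_2,v_4] = [v_1,v_2,v_4] − [v_0,v_2,v_4] + [v_0,v_1,v_4] − [v_0,v_1,v_2].
The resulting 10×5 matrix has rank 4, and its Smith normal form has invariant factors (1,1,1,1).

Reading off H_k = ker ∂_k / im ∂_{k+1}:

  H_0: rank C_0 − rank ∂_1 = 5 − 4 = 1, and the invariant factors of ∂_1 are all 1, so H_0 ≅ Z.
  H_1: rank ker ∂_1 − rank ∂_2 = (10 − 4) − 6 = 0, and the invariant factors of ∂_2 are all 1, so H_1 ≅ 0.
  H_2: rank ker ∂_2 − rank ∂_3 = (10 − 6) − 4 = 0, and the invariant factors of ∂_3 are all 1, so H_2 ≅ 0.
  H_3: rank ker ∂_3 − rank ∂_4 = (5 − 4) − 0 = 1, and there is no ∂_4, so H_3 ≅ Z.

As a check, the Euler characteristic is 5 − 10 + 10 − 5 = 0, which agrees with 1 − 0 + 0 − 1 = 0.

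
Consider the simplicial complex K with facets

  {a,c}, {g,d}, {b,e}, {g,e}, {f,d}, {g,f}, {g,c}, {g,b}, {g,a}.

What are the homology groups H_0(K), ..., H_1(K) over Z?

H_0 ≅ Z,  H_1 ≅ Z^3.

Fix the vertex order a < b < c < d < e < f < g and write every simplex with vertices in increasing order. Then dim K = 1 and the simplices of K are:

  0-simplices (7): a, b, c, d, e, f, g
  1-simplices (9): ac, ag, be, bg, cg, df, dg, eg, fg

Hence C_0 ≅ Z^7, C_1 ≅ Z^9.

Boundary ∂_1: C_1 → C_0 sends each edge [p,q] (with p < q) to q − p. For instance
  ∂fg = g − f.
The 7×9 boundary matrix has rank 6 and Smith normal form diag(1,1,1,1,1,1).

Reading off H_k = ker ∂_k / im ∂_{k+1}:

  H_0: rank C_0 − rank ∂_1 = 7 − 6 = 1, and the invariant factors of ∂_1 are all 1, so H_0 ≅ Z.
  H_1: rank ker ∂_1 − rank ∂_2 = (9 − 6) − 0 = 3, and there is no ∂_2, so H_1 ≅ Z^3.

(K is a triangulation of a wedge of 3 circles.)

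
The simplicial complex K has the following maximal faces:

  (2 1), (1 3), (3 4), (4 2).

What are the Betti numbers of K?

b_0 = 1, b_1 = 1.

Order the vertices as 1 < 2 < 3 < 4. Listing each simplex with vertices in this order, K has dimension 1 with simplices:

  0-simplices (4): [1], [2], [3], [4]
  1-simplices (4): [1,2], [1,3], [2,4], [3,4]

Hence C_0 ≅ Z^4, C_1 ≅ Z^4.

Boundary ∂_1: C_1 → C_0 maps an edge to its endpoints' difference, ∂[p,q] = q − p. For instance
  ∂[1,3] = [3] − [1].
The resulting 4×4 matrix has rank 3, and its Smith normal form has invariant factors (1,1,1).

From H_k ≅ ker(∂_k) / im(∂_{k+1}) we obtain:

  H_0: rank C_0 − rank ∂_1 = 4 − 3 = 1, and the invariant factors of ∂_1 are all 1, so H_0 = Z.
  H_1: rank ker ∂_1 − rank ∂_2 = (4 − 3) − 0 = 1, and there is no ∂_2, so H_1 = Z.

As a check, the Euler characteristic is 4 − 4 = 0, which agrees with 1 − 1 = 0.
(K is a triangulation of the circle S^1.)

Hence the Betti numbers are b_0 = 1, b_1 = 1.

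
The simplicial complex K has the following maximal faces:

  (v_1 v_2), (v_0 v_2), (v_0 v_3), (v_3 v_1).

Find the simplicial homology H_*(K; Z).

H_0 = Z,  H_1 = Z.

Take the total order v_0 < v_1 < v_2 < v_3 on the vertex set. Then K (dimension 1) consists of the simplices:

  0-simplices (4): [v_0], [v_1], [v_2], [v_3]
  1-simplices (4): [v_0,v_2], [v_0,v_3], [v_1,v_2], [v_1,v_3]

so the chain groups are C_0 ≅ Z^4, C_1 ≅ Z^4.

∂_1: C_1 → C_0 sends each edge [p,q] (with p < q) to q − p. For instance
  ∂[v_1,v_3] = [v_3] − [v_1].
The 4×4 boundary matrix has rank 3 and Smith normal form diag(1,1,1).

Now H_k = ker ∂_k / im ∂_{k+1}, so:

  H_0: rank C_0 − rank ∂_1 = 4 − 3 = 1, and the invariant factors of ∂_1 are all 1, so H_0 = Z.
  H_1: rank ker ∂_1 − rank ∂_2 = (4 − 3) − 0 = 1, and there is no ∂_2, so H_1 = Z.

(K is a triangulation of the circle S^1.)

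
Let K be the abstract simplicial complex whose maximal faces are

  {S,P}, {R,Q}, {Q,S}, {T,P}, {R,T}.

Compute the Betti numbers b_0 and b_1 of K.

b_0 = 1, b_1 = 1.

K has 5 vertices, 5 edges.
rank ∂_0 = 0, rank ∂_1 = 4 ⇒ b_0 = 5 − 0 − 4 = 1; all invariant factors of ∂_1 are 1 so no torsion. So H_0 = Z.
rank ∂_1 = 4, rank ∂_2 = 0 ⇒ b_1 = 5 − 4 − 0 = 1. So H_1 = Z.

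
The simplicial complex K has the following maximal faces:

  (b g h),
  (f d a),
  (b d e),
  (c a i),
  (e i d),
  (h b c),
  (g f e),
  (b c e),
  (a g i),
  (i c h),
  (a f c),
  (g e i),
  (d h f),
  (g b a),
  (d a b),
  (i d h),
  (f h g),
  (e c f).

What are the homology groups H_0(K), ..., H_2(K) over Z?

H_0 ≅ Z,  H_1 ≅ Z^2,  H_2 ≅ Z.

K has 9 vertices, 27 edges, 18 triangles.
rank ∂_0 = 0, rank ∂_1 = 8 ⇒ b_0 = 9 − 0 − 8 = 1; all invariant factors of ∂_1 are 1 so no torsion. So H_0 ≅ Z.
rank ∂_1 = 8, rank ∂_2 = 17 ⇒ b_1 = 27 − 8 − 17 = 2; all invariant factors of ∂_2 are 1 so no torsion. So H_1 ≅ Z^2.
rank ∂_2 = 17, rank ∂_3 = 0 ⇒ b_2 = 18 − 17 − 0 = 1. So H_2 ≅ Z.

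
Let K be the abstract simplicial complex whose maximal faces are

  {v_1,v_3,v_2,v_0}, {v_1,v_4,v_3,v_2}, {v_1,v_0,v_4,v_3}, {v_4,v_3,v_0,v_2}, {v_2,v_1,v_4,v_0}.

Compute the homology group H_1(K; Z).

H_1 = 0.

We work with the vertex ordering v_0 < v_1 < v_2 < v_3 < v_4. The simplices of K, each written with vertices in increasing order, are:

  0-simplices (5): [v_0], [v_1], [v_2], [v_3], [v_4]
  1-simplices (10): [v_0,v_1], [v_0,v_2], [v_0,v_3], [v_0,v_4], [v_1,v_2], [v_1,v_3], [v_1,v_4], [v_2,v_3], [v_2,v_4], [v_3,v_4]
  2-simplices (10): [v_0,v_1,v_2], [v_0,v_1,v_3], [v_0,v_1,v_4], [v_0,v_2,v_3], [v_0,v_2,v_4], [v_0,v_3,v_4], [v_1,v_2,v_3], [v_1,v_2,v_4], [v_1,v_3,v_4], [v_2,v_3,v_4]
  3-simplices (5): [v_0,v_1,v_2,v_3], [v_0,v_1,v_2,v_4], [v_0,v_1,v_3,v_4], [v_0,v_2,v_3,v_4], [v_1,v_2,v_3,v_4]

giving chain groups C_0 ≅ Z^5, C_1 ≅ Z^10, C_2 ≅ Z^10, C_3 ≅ Z^5.

∂_1: C_1 → C_0 is given by ∂[p,q] = [q] − [p]. For instance
  ∂[v_0,v_2] = [v_2] − [v_0].
The resulting 5×10 matrix has rank 4, and its Smith normal form has invariant factors (1,1,1,1).

The boundary map ∂_2: C_2 → C_1 maps a triangle to the signed sum of its edges. For instance
  ∂[v_0,v_2,v_4] = [v_2,v_4] − [v_0,v_4] + [v_0,v_2],
  ∂[v_1,v_3,v_4] = [v_3,v_4] − [v_1,v_4] + [v_1,v_3].
The 10×10 boundary matrix has rank 6 and Smith normal form diag(1,1,1,1,1,1).

The boundary map ∂_3: C_3 → C_2 sends each 3-simplex σ to the alternating sum Σ_i (−1)^i (σ with its i-th vertex removed). For instance
  ∂[v_0,v_2,v_3,v_4] = [v_2,v_3,v_4] − [v_0,v_3,v_4] + [v_0,v_2,v_4] − [v_0,v_2,v_3],
  ∂[v_0,v_1,v_3,v_4] = [v_1,v_3,v_4] − [v_0,v_3,v_4] + [v_0,v_1,v_4] − [v_0,v_1,v_3].
This gives a 10×5 integer matrix of rank 4; reducing to Smith normal form yields diagonal entries (1,1,1,1).

Reading off H_k = ker ∂_k / im ∂_{k+1}:

  H_1: rank ker ∂_1 − rank ∂_2 = (10 − 4) − 6 = 0, and the invariant factors of ∂_2 are all 1, so H_1 ≅ 0.

(K is a triangulation of the 3-sphere S^3.)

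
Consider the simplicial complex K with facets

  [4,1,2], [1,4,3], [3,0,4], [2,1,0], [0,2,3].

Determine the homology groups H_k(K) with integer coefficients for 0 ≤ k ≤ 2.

Order the vertices as 0 < 1 < 2 < 3 < 4. Listing each simplex with vertices in this order, K has dimension 2 with simplices:

  0-simplices (5): [0], [1], [2], [3], [4]
  1-simplices (10): [0,1], [0,2], [0,3], [0,4], [1,2], [1,3], [1,4], [2,3], [2,4], [3,4]
  2-simplices (5): [0,1,2], [0,2,3], [0,3,4], [1,2,4], [1,3,4]

Hence C_0 ≅ Z^5, C_1 ≅ Z^10, C_2 ≅ Z^5.

The boundary map ∂_1: C_1 → C_0 sends each edge [p,q] (with p < q) to q − p. For instance
  ∂[2,4] = [4] − [2].
The 5×10 boundary matrix has rank 4 and Smith normal form diag(1,1,1,1).

Boundary ∂_2: C_2 → C_1 maps a triangle to the signed sum of its edges. For instance
  ∂[0,1,2] = [1,2] − [0,2] + [0,1],
  ∂[0,3,4] = [3,4] − [0,4] + [0,3].
The 10×5 boundary matrix has rank 5 and Smith normal form diag(1,1,1,1,1).

Now H_k = ker ∂_k / im ∂_{k+1}, so:

  H_0: rank C_0 − rank ∂_1 = 5 − 4 = 1, and the invariant factors of ∂_1 are all 1, so H_0 = Z.
  H_1: rank ker ∂_1 − rank ∂_2 = (10 − 4) − 5 = 1, and the invariant factors of ∂_2 are all 1, so H_1 = Z.
  H_2: rank ker ∂_2 − rank ∂_3 = (5 − 5) − 0 = 0, and there is no ∂_3, so H_2 = 0.

(K is a triangulation of the Möbius band.)

H_0 = Z,  H_1 = Z,  H_2 = 0.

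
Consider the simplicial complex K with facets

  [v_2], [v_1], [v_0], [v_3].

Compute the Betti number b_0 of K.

Take the total order v_0 < v_1 < v_2 < v_3 on the vertex set. Then K (dimension 0) consists of the simplices:

  0-simplices (4): [v_0], [v_1], [v_2], [v_3]

so the chain groups are C_0 ≅ Z^4.

Now H_k = ker ∂_k / im ∂_{k+1}, so:

  H_0: rank C_0 − rank ∂_1 = 4 − 0 = 4, and there is no ∂_1, so H_0 = Z^4.

Hence the Betti numbers are b_0 = 4.

b_0 = 4.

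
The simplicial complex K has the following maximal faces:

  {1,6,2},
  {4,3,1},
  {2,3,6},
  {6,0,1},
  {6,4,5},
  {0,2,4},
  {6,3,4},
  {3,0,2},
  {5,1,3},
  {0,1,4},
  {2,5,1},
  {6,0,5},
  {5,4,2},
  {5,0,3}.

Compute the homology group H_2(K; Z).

Order the vertices as 0 < 1 < 2 < 3 < 4 < 5 < 6. Listing each simplex with vertices in this order, K has dimension 2 with simplices:

  0-simplices (7): [0], [1], [2], [3], [4], [5], [6]
  1-simplices (21): [0,1], [0,2], [0,3], [0,4], [0,5], [0,6], [1,2], [1,3], [1,4], [1,5], [1,6], [2,3], [2,4], [2,5], [2,6], [3,4], [3,5], [3,6], [4,5], [4,6], [5,6]
  2-simplices (14): [0,1,4], [0,1,6], [0,2,3], [0,2,4], [0,3,5], [0,5,6], [1,2,5], [1,2,6], [1,3,4], [1,3,5], [2,3,6], [2,4,5], [3,4,6], [4,5,6]

giving chain groups C_0 ≅ Z^7, C_1 ≅ Z^21, C_2 ≅ Z^14.

∂_1: C_1 → C_0 is given by ∂[p,q] = [q] − [p].
The resulting 7×21 matrix has rank 6, and its Smith normal form has invariant factors (1,1,1,1,1,1).

Boundary ∂_2: C_2 → C_1 sends each 2-simplex [p,q,r] to [q,r] − [p,r] + [p,q]. For instance
  ∂[0,3,5] = [3,5] − [0,5] + [0,3],
  ∂[4,5,6] = [5,6] − [4,6] + [4,5].
This gives a 21×14 integer matrix of rank 13; reducing to Smith normal form yields diagonal entries (1,1,1,1,1,1,1,1,1,1,1,1,1).

Now H_k = ker ∂_k / im ∂_{k+1}, so:

  H_2: rank ker ∂_2 − rank ∂_3 = (14 − 13) − 0 = 1, and there is no ∂_3, so H_2 ≅ Z.

H_2 = Z.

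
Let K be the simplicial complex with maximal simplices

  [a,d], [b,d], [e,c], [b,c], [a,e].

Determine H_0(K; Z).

H_0 ≅ Z.

Take the total order a < b < c < d < e on the vertex set. Then K (dimension 1) consists of the simplices:

  0-simplices (5): a, b, c, d, e
  1-simplices (5): ad, ae, bc, bd, ce

giving chain groups C_0 ≅ Z^5, C_1 ≅ Z^5.

The boundary map ∂_1: C_1 → C_0 maps an edge to its endpoints' difference, ∂[p,q] = q − p.
As a 5×5 matrix over Z this has rank 4, with invariant factors (1,1,1,1).

Computing H_k = (kernel of ∂_k) / (image of ∂_{k+1}):

  H_0: rank C_0 − rank ∂_1 = 5 − 4 = 1, and the invariant factors of ∂_1 are all 1, so H_0 ≅ Z.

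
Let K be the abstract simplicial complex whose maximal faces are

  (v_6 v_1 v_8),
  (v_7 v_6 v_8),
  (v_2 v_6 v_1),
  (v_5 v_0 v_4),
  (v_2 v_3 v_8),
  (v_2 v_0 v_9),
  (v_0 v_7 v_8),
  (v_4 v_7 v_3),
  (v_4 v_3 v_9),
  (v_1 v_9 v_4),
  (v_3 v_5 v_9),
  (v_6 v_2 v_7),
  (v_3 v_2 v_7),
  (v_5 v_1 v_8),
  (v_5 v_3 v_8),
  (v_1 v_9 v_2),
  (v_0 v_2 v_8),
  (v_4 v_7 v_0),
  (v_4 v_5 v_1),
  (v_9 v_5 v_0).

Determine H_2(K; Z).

We work with the vertex ordering v_0 < v_1 < v_2 < v_3 < v_4 < v_5 < v_6 < v_7 < v_8 < v_9. The simplices of K, each written with vertices in increasing order, are:

  0-simplices (10): [v_0], [v_1], [v_2], [v_3], [v_4], [v_5], [v_6], [v_7], [v_8], [v_9]
  1-simplices (30): (30 of them)
  2-simplices (20): (20 of them)

giving chain groups C_0 ≅ Z^10, C_1 ≅ Z^30, C_2 ≅ Z^20.

∂_1: C_1 → C_0 sends each edge [p,q] (with p < q) to q − p.
The resulting 10×30 matrix has rank 9, and its Smith normal form has invariant factors (1,1,1,1,1,1,1,1,1).

The boundary map ∂_2: C_2 → C_1 acts by ∂[p,q,r] = [q,r] − [p,r] + [p,q]. For instance
  ∂[v_0,v_4,v_7] = [v_4,v_7] − [v_0,v_7] + [v_0,v_4],
  ∂[v_1,v_4,v_9] = [v_4,v_9] − [v_1,v_9] + [v_1,v_4].
The 30×20 boundary matrix has rank 20 and Smith normal form diag(1,1,1,1,1,1,1,1,1,1,1,1,1,1,1,1,1,1,1,2).

Reading off H_k = ker ∂_k / im ∂_{k+1}:

  H_2: rank ker ∂_2 − rank ∂_3 = (20 − 20) − 0 = 0, and there is no ∂_3, so H_2 = 0.

H_2 = 0.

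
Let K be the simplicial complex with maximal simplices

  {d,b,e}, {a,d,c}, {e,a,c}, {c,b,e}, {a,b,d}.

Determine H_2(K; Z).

K has 5 vertices, 10 edges, 5 triangles.
rank ∂_2 = 5, rank ∂_3 = 0 ⇒ b_2 = 5 − 5 − 0 = 0. So H_2 ≅ 0.

H_2 = 0.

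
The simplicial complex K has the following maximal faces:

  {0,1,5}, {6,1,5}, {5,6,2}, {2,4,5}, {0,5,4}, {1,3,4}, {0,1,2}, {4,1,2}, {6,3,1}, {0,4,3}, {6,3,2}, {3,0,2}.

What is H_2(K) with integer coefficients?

H_2 ≅ 0.

Order the vertices as 0 < 1 < 2 < 3 < 4 < 5 < 6. Listing each simplex with vertices in this order, K has dimension 2 with simplices:

  0-simplices (7): [0], [1], [2], [3], [4], [5], [6]
  1-simplices (18): [0,1], [0,2], [0,3], [0,4], [0,5], [1,2], [1,3], [1,4], [1,5], [1,6], [2,3], [2,4], [2,5], [2,6], [3,4], [3,6], [4,5], [5,6]
  2-simplices (12): [0,1,2], [0,1,5], [0,2,3], [0,3,4], [0,4,5], [1,2,4], [1,3,4], [1,3,6], [1,5,6], [2,3,6], [2,4,5], [2,5,6]

Hence C_0 ≅ Z^7, C_1 ≅ Z^18, C_2 ≅ Z^12.

∂_1: C_1 → C_0 sends each edge [p,q] (with p < q) to q − p.
The 7×18 boundary matrix has rank 6 and Smith normal form diag(1,1,1,1,1,1).

∂_2: C_2 → C_1 sends each 2-simplex [p,q,r] to [q,r] − [p,r] + [p,q]. For instance
  ∂[0,4,5] = [4,5] − [0,5] + [0,4],
  ∂[0,1,5] = [1,5] − [0,5] + [0,1].
The 18×12 boundary matrix has rank 12 and Smith normal form diag(1,1,1,1,1,1,1,1,1,1,1,2).

From H_k ≅ ker(∂_k) / im(∂_{k+1}) we obtain:

  H_2: rank ker ∂_2 − rank ∂_3 = (12 − 12) − 0 = 0, and there is no ∂_3, so H_2 ≅ 0.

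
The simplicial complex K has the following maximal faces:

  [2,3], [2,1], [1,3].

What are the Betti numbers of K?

Take the total order 1 < 2 < 3 on the vertex set. Then K (dimension 1) consists of the simplices:

  0-simplices (3): [1], [2], [3]
  1-simplices (3): [1,2], [1,3], [2,3]

so the chain groups are C_0 ≅ Z^3, C_1 ≅ Z^3.

∂_1: C_1 → C_0 sends each edge [p,q] (with p < q) to q − p.
This gives a 3×3 integer matrix of rank 2; reducing to Smith normal form yields diagonal entries (1,1).

Now H_k = ker ∂_k / im ∂_{k+1}, so:

  H_0: rank C_0 − rank ∂_1 = 3 − 2 = 1, and the invariant factors of ∂_1 are all 1, so H_0 = Z.
  H_1: rank ker ∂_1 − rank ∂_2 = (3 − 2) − 0 = 1, and there is no ∂_2, so H_1 = Z.

Hence the Betti numbers are b_0 = 1, b_1 = 1.

b_0 = 1, b_1 = 1.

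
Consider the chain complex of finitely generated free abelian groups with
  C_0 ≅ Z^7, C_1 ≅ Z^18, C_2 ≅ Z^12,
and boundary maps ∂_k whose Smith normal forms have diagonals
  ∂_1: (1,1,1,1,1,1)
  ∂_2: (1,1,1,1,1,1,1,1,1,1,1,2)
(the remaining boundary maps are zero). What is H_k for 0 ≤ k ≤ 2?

H_0 ≅ Z,  H_1 ≅ Z/2,  H_2 = 0.

H_0: b_0 = 7 − 0 − 6 = 1; torsion from ∂_1 factors > 1: none. So H_0 ≅ Z.
H_1: b_1 = 18 − 6 − 12 = 0; torsion from ∂_2 factors > 1: [2]. So H_1 ≅ Z/2.
H_2: b_2 = 12 − 12 − 0 = 0; torsion from ∂_3 factors > 1: none. So H_2 ≅ 0.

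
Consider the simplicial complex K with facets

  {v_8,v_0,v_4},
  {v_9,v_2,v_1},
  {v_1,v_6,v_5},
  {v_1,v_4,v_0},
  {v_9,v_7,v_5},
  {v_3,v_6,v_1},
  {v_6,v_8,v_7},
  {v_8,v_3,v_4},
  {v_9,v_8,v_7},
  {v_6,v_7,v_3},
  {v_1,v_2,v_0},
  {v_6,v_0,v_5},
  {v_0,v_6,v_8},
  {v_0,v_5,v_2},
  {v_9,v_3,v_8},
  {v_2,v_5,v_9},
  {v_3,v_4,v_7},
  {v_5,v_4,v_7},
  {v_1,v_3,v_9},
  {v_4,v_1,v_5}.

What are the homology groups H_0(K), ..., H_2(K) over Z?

Fix the vertex order v_0 < v_1 < v_2 < v_3 < v_4 < v_5 < v_6 < v_7 < v_8 < v_9 and write every simplex with vertices in increasing order. Then dim K = 2 and the simplices of K are:

  0-simplices (10): [v_0], [v_1], [v_2], [v_3], [v_4], [v_5], [v_6], [v_7], [v_8], [v_9]
  1-simplices (30): (30 of them)
  2-simplices (20): (20 of them)

so the chain groups are C_0 ≅ Z^10, C_1 ≅ Z^30, C_2 ≅ Z^20.

Boundary ∂_1: C_1 → C_0 is given by ∂[p,q] = [q] − [p]. For instance
  ∂[v_3,v_4] = [v_4] − [v_3].
The resulting 10×30 matrix has rank 9, and its Smith normal form has invariant factors (1,1,1,1,1,1,1,1,1).

The boundary map ∂_2: C_2 → C_1 sends each 2-simplex [p,q,r] to [q,r] − [p,r] + [p,q]. For instance
  ∂[v_0,v_6,v_8] = [v_6,v_8] − [v_0,v_8] + [v_0,v_6],
  ∂[v_4,v_5,v_7] = [v_5,v_7] − [v_4,v_7] + [v_4,v_5].
The resulting 30×20 matrix has rank 20, and its Smith normal form has invariant factors (1,1,1,1,1,1,1,1,1,1,1,1,1,1,1,1,1,1,1,2).

Reading off H_k = ker ∂_k / im ∂_{k+1}:

  H_0: rank C_0 − rank ∂_1 = 10 − 9 = 1, and the invariant factors of ∂_1 are all 1, so H_0 = Z.
  H_1: rank ker ∂_1 − rank ∂_2 = (30 − 9) − 20 = 1, and ∂_2 has invariant factor 2 > 1, so H_1 = Z × Z/2.
  H_2: rank ker ∂_2 − rank ∂_3 = (20 − 20) − 0 = 0, and there is no ∂_3, so H_2 = 0.

(K is a triangulation of the Klein bottle.)

H_0 = Z,  H_1 = Z × Z/2,  H_2 = 0.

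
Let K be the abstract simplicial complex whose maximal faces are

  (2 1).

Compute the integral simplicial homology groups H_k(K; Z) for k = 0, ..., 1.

We work with the vertex ordering 1 < 2. The simplices of K, each written with vertices in increasing order, are:

  0-simplices (2): [1], [2]
  1-simplices (1): [1,2]

so the chain groups are C_0 ≅ Z^2, C_1 ≅ Z^1.

∂_1: C_1 → C_0 is given by ∂[p,q] = [q] − [p]. For instance
  ∂[1,2] = [2] − [1].
This gives a 2×1 integer matrix of rank 1; reducing to Smith normal form yields diagonal entries (1).

Reading off H_k = ker ∂_k / im ∂_{k+1}:

  H_0: rank C_0 − rank ∂_1 = 2 − 1 = 1, and the invariant factors of ∂_1 are all 1, so H_0 = Z.
  H_1: rank ker ∂_1 − rank ∂_2 = (1 − 1) − 0 = 0, and there is no ∂_2, so H_1 = 0.

As a check, the Euler characteristic is 2 − 1 = 1, which agrees with 1 − 0 = 1.

H_0 = Z,  H_1 = 0.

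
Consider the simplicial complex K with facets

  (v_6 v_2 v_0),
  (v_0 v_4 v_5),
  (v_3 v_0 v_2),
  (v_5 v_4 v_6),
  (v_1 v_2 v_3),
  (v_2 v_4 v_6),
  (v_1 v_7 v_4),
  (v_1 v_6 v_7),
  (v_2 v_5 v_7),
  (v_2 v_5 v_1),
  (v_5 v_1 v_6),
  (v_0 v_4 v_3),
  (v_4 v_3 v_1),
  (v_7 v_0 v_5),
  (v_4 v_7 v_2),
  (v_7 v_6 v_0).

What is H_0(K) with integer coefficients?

H_0 = Z.

Fix the vertex order v_0 < v_1 < v_2 < v_3 < v_4 < v_5 < v_6 < v_7 and write every simplex with vertices in increasing order. Then dim K = 2 and the simplices of K are:

  0-simplices (8): [v_0], [v_1], [v_2], [v_3], [v_4], [v_5], [v_6], [v_7]
  1-simplices (24): (24 of them)
  2-simplices (16): (16 of them)

so the chain groups are C_0 ≅ Z^8, C_1 ≅ Z^24, C_2 ≅ Z^16.

∂_1: C_1 → C_0 maps an edge to its endpoints' difference, ∂[p,q] = q − p. For instance
  ∂[v_0,v_6] = [v_6] − [v_0].
The resulting 8×24 matrix has rank 7, and its Smith normal form has invariant factors (1,1,1,1,1,1,1).

∂_2: C_2 → C_1 acts by ∂[p,q,r] = [q,r] − [p,r] + [p,q]. For instance
  ∂[v_1,v_2,v_5] = [v_2,v_5] − [v_1,v_5] + [v_1,v_2],
  ∂[v_2,v_4,v_6] = [v_4,v_6] − [v_2,v_6] + [v_2,v_4].
The 24×16 boundary matrix has rank 15 and Smith normal form diag(1,1,1,1,1,1,1,1,1,1,1,1,1,1,1).

Computing H_k = (kernel of ∂_k) / (image of ∂_{k+1}):

  H_0: rank C_0 − rank ∂_1 = 8 − 7 = 1, and the invariant factors of ∂_1 are all 1, so H_0 = Z.

(K is a triangulation of the torus T^2.)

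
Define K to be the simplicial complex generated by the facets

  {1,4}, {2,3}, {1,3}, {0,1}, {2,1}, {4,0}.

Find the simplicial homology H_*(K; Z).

H_0 ≅ Z,  H_1 ≅ Z^2.

Fix the vertex order 0 < 1 < 2 < 3 < 4 and write every simplex with vertices in increasing order. Then dim K = 1 and the simplices of K are:

  0-simplices (5): [0], [1], [2], [3], [4]
  1-simplices (6): [0,1], [0,4], [1,2], [1,3], [1,4], [2,3]

giving chain groups C_0 ≅ Z^5, C_1 ≅ Z^6.

The boundary map ∂_1: C_1 → C_0 sends each edge [p,q] (with p < q) to q − p. For instance
  ∂[1,4] = [4] − [1].
The resulting 5×6 matrix has rank 4, and its Smith normal form has invariant factors (1,1,1,1).

Reading off H_k = ker ∂_k / im ∂_{k+1}:

  H_0: rank C_0 − rank ∂_1 = 5 − 4 = 1, and the invariant factors of ∂_1 are all 1, so H_0 = Z.
  H_1: rank ker ∂_1 − rank ∂_2 = (6 − 4) − 0 = 2, and there is no ∂_2, so H_1 = Z^2.

(K is a triangulation of a wedge of 2 circles.)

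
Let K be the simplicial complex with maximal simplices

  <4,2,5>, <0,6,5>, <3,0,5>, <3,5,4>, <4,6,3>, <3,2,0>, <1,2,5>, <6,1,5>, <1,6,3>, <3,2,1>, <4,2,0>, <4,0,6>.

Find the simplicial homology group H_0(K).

Take the total order 0 < 1 < 2 < 3 < 4 < 5 < 6 on the vertex set. Then K (dimension 2) consists of the simplices:

  0-simplices (7): [0], [1], [2], [3], [4], [5], [6]
  1-simplices (18): [0,2], [0,3], [0,4], [0,5], [0,6], [1,2], [1,3], [1,5], [1,6], [2,3], [2,4], [2,5], [3,4], [3,5], [3,6], [4,5], [4,6], [5,6]
  2-simplices (12): [0,2,3], [0,2,4], [0,3,5], [0,4,6], [0,5,6], [1,2,3], [1,2,5], [1,3,6], [1,5,6], [2,4,5], [3,4,5], [3,4,6]

giving chain groups C_0 ≅ Z^7, C_1 ≅ Z^18, C_2 ≅ Z^12.

Boundary ∂_1: C_1 → C_0 is given by ∂[p,q] = [q] − [p]. For instance
  ∂[2,4] = [4] − [2].
The 7×18 boundary matrix has rank 6 and Smith normal form diag(1,1,1,1,1,1).

The boundary map ∂_2: C_2 → C_1 sends each 2-simplex [p,q,r] to [q,r] − [p,r] + [p,q]. For instance
  ∂[1,5,6] = [5,6] − [1,6] + [1,5],
  ∂[0,3,5] = [3,5] − [0,5] + [0,3].
This gives a 18×12 integer matrix of rank 12; reducing to Smith normal form yields diagonal entries (1,1,1,1,1,1,1,1,1,1,1,2).

From H_k ≅ ker(∂_k) / im(∂_{k+1}) we obtain:

  H_0: rank C_0 − rank ∂_1 = 7 − 6 = 1, and the invariant factors of ∂_1 are all 1, so H_0 = Z.

(K is a triangulation of the real projective plane RP^2.)

H_0 ≅ Z.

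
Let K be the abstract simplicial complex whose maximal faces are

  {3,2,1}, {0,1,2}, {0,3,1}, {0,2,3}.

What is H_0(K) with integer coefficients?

H_0 = Z.

We work with the vertex ordering 0 < 1 < 2 < 3. The simplices of K, each written with vertices in increasing order, are:

  0-simplices (4): [0], [1], [2], [3]
  1-simplices (6): [0,1], [0,2], [0,3], [1,2], [1,3], [2,3]
  2-simplices (4): [0,1,2], [0,1,3], [0,2,3], [1,2,3]

Hence C_0 ≅ Z^4, C_1 ≅ Z^6, C_2 ≅ Z^4.

The boundary map ∂_1: C_1 → C_0 maps an edge to its endpoints' difference, ∂[p,q] = q − p. For instance
  ∂[2,3] = [3] − [2].
This gives a 4×6 integer matrix of rank 3; reducing to Smith normal form yields diagonal entries (1,1,1).

Boundary ∂_2: C_2 → C_1 acts by ∂[p,q,r] = [q,r] − [p,r] + [p,q]. For instance
  ∂[0,1,2] = [1,2] − [0,2] + [0,1],
  ∂[0,1,3] = [1,3] − [0,3] + [0,1].
As a 6×4 matrix over Z this has rank 3, with invariant factors (1,1,1).

Reading off H_k = ker ∂_k / im ∂_{k+1}:

  H_0: rank C_0 − rank ∂_1 = 4 − 3 = 1, and the invariant factors of ∂_1 are all 1, so H_0 ≅ Z.

(K is a triangulation of the 2-sphere S^2.)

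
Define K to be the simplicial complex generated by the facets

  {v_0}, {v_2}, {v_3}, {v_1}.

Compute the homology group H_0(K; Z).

We work with the vertex ordering v_0 < v_1 < v_2 < v_3. The simplices of K, each written with vertices in increasing order, are:

  0-simplices (4): [v_0], [v_1], [v_2], [v_3]

so the chain groups are C_0 ≅ Z^4.

Now H_k = ker ∂_k / im ∂_{k+1}, so:

  H_0: rank C_0 − rank ∂_1 = 4 − 0 = 4, and there is no ∂_1, so H_0 = Z^4.

H_0 = Z^4.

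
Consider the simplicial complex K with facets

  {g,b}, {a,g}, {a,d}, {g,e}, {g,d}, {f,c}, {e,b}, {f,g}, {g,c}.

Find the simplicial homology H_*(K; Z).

K has 7 vertices, 9 edges.
rank ∂_0 = 0, rank ∂_1 = 6 ⇒ b_0 = 7 − 0 − 6 = 1; all invariant factors of ∂_1 are 1 so no torsion. So H_0 ≅ Z.
rank ∂_1 = 6, rank ∂_2 = 0 ⇒ b_1 = 9 − 6 − 0 = 3. So H_1 ≅ Z^3.

H_0 = Z,  H_1 = Z^3.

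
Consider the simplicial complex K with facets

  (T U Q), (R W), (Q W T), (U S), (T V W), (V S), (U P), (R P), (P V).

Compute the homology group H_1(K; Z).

Order the vertices as P < Q < R < S < T < U < V < W. Listing each simplex with vertices in this order, K has dimension 2 with simplices:

  0-simplices (8): P, Q, R, S, T, U, V, W
  1-simplices (13): PR, PU, PV, QT, QU, QW, RW, SU, SV, TU, TV, TW, VW
  2-simplices (3): QTU, QTW, TVW

Hence C_0 ≅ Z^8, C_1 ≅ Z^13, C_2 ≅ Z^3.

The boundary map ∂_1: C_1 → C_0 sends each edge [p,q] (with p < q) to q − p. For instance
  ∂SV = V − S.
This gives a 8×13 integer matrix of rank 7; reducing to Smith normal form yields diagonal entries (1,1,1,1,1,1,1).

Boundary ∂_2: C_2 → C_1 acts by ∂[p,q,r] = [q,r] − [p,r] + [p,q]. For instance
  ∂QTW = TW − QW + QT,
  ∂QTU = TU − QU + QT.
This gives a 13×3 integer matrix of rank 3; reducing to Smith normal form yields diagonal entries (1,1,1).

Reading off H_k = ker ∂_k / im ∂_{k+1}:

  H_1: rank ker ∂_1 − rank ∂_2 = (13 − 7) − 3 = 3, and the invariant factors of ∂_2 are all 1, so H_1 ≅ Z^3.

H_1 ≅ Z^3.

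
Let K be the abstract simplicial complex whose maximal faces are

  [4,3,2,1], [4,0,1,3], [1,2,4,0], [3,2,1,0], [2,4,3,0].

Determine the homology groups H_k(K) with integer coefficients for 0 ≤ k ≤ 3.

H_0 ≅ Z,  H_1 = 0,  H_2 = 0,  H_3 ≅ Z.

We work with the vertex ordering 0 < 1 < 2 < 3 < 4. The simplices of K, each written with vertices in increasing order, are:

  0-simplices (5): [0], [1], [2], [3], [4]
  1-simplices (10): [0,1], [0,2], [0,3], [0,4], [1,2], [1,3], [1,4], [2,3], [2,4], [3,4]
  2-simplices (10): [0,1,2], [0,1,3], [0,1,4], [0,2,3], [0,2,4], [0,3,4], [1,2,3], [1,2,4], [1,3,4], [2,3,4]
  3-simplices (5): [0,1,2,3], [0,1,2,4], [0,1,3,4], [0,2,3,4], [1,2,3,4]

so the chain groups are C_0 ≅ Z^5, C_1 ≅ Z^10, C_2 ≅ Z^10, C_3 ≅ Z^5.

The boundary map ∂_1: C_1 → C_0 sends each edge [p,q] (with p < q) to q − p. For instance
  ∂[2,4] = [4] − [2].
The resulting 5×10 matrix has rank 4, and its Smith normal form has invariant factors (1,1,1,1).

∂_2: C_2 → C_1 acts by ∂[p,q,r] = [q,r] − [p,r] + [p,q]. For instance
  ∂[0,1,3] = [1,3] − [0,3] + [0,1],
  ∂[0,1,4] = [1,4] − [0,4] + [0,1].
The resulting 10×10 matrix has rank 6, and its Smith normal form has invariant factors (1,1,1,1,1,1).

∂_3: C_3 → C_2 sends each 3-simplex σ to the alternating sum Σ_i (−1)^i (σ with its i-th vertex removed). For instance
  ∂[0,2,3,4] = [2,3,4] − [0,3,4] + [0,2,4] − [0,2,3],
  ∂[0,1,2,3] = [1,2,3] − [0,2,3] + [0,1,3] − [0,1,2].
As a 10×5 matrix over Z this has rank 4, with invariant factors (1,1,1,1).

From H_k ≅ ker(∂_k) / im(∂_{k+1}) we obtain:

  H_0: rank C_0 − rank ∂_1 = 5 − 4 = 1, and the invariant factors of ∂_1 are all 1, so H_0 = Z.
  H_1: rank ker ∂_1 − rank ∂_2 = (10 − 4) − 6 = 0, and the invariant factors of ∂_2 are all 1, so H_1 = 0.
  H_2: rank ker ∂_2 − rank ∂_3 = (10 − 6) − 4 = 0, and the invariant factors of ∂_3 are all 1, so H_2 = 0.
  H_3: rank ker ∂_3 − rank ∂_4 = (5 − 4) − 0 = 1, and there is no ∂_4, so H_3 = Z.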